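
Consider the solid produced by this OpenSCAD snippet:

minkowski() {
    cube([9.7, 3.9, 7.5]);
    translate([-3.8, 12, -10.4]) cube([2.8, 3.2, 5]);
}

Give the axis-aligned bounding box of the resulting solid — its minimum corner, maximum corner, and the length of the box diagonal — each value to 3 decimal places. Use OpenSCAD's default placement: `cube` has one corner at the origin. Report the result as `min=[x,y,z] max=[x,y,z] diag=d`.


A = translate([-3.8, 12, -10.4]) cube([2.8, 3.2, 5]) → bbox [-3.8,12,-10.4] .. [-1,15.2,-5.4]
B = cube([9.7, 3.9, 7.5]) → bbox [0,0,0] .. [9.7,3.9,7.5]
lo = A.lo+B.lo = [-3.8+0, 12+0, -10.4+0] = [-3.800,12.000,-10.400]
hi = A.hi+B.hi = [-1+9.7, 15.2+3.9, -5.4+7.5] = [8.700,19.100,2.100]
diag = √(12.5²+7.1²+12.5²) = √362.91 = 19.050

min=[-3.800,12.000,-10.400] max=[8.700,19.100,2.100] diag=19.050


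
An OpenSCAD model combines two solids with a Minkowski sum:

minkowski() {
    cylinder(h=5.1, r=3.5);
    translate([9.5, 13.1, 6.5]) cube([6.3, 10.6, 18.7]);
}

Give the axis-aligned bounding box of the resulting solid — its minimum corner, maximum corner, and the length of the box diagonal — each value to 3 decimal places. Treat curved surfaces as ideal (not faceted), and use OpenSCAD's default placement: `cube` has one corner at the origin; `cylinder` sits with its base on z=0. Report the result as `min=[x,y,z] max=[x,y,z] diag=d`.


min=[6.000,9.600,6.500] max=[19.300,27.200,30.300] diag=32.451

A = translate([9.5, 13.1, 6.5]) cube([6.3, 10.6, 18.7]) → bbox [9.5,13.1,6.5] .. [15.8,23.7,25.2]
B = cylinder(h=5.1, r=3.5) → bbox [-3.5,-3.5,0] .. [3.5,3.5,5.1]
lo = A.lo+B.lo = [9.5-3.5, 13.1-3.5, 6.5+0] = [6.000,9.600,6.500]
hi = A.hi+B.hi = [15.8+3.5, 23.7+3.5, 25.2+5.1] = [19.300,27.200,30.300]
diag = √(13.3²+17.6²+23.8²) = √1053.09 = 32.451


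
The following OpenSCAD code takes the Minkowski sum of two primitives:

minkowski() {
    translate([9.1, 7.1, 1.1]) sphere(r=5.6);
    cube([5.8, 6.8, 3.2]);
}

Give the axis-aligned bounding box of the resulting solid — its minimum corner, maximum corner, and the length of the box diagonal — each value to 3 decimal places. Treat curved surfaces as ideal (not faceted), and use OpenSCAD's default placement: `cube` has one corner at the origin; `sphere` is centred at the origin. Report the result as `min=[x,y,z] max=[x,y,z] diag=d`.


min=[3.500,1.500,-4.500] max=[20.500,19.500,9.900] diag=28.642

A = translate([9.1, 7.1, 1.1]) sphere(r=5.6) → bbox [3.5,1.5,-4.5] .. [14.7,12.7,6.7]
B = cube([5.8, 6.8, 3.2]) → bbox [0,0,0] .. [5.8,6.8,3.2]
lo = A.lo+B.lo = [3.5+0, 1.5+0, -4.5+0] = [3.500,1.500,-4.500]
hi = A.hi+B.hi = [14.7+5.8, 12.7+6.8, 6.7+3.2] = [20.500,19.500,9.900]
diag = √(17²+18²+14.4²) = √820.36 = 28.642


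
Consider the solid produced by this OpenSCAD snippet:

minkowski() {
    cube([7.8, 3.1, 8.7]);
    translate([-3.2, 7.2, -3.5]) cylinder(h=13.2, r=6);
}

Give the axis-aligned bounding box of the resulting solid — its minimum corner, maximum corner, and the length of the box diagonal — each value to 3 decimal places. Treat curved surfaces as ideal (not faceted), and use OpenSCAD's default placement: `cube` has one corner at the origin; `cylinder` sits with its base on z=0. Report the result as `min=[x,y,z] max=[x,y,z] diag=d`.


A = translate([-3.2, 7.2, -3.5]) cylinder(h=13.2, r=6) → bbox [-9.2,1.2,-3.5] .. [2.8,13.2,9.7]
B = cube([7.8, 3.1, 8.7]) → bbox [0,0,0] .. [7.8,3.1,8.7]
lo = A.lo+B.lo = [-9.2+0, 1.2+0, -3.5+0] = [-9.200,1.200,-3.500]
hi = A.hi+B.hi = [2.8+7.8, 13.2+3.1, 9.7+8.7] = [10.600,16.300,18.400]
diag = √(19.8²+15.1²+21.9²) = √1099.66 = 33.161

min=[-9.200,1.200,-3.500] max=[10.600,16.300,18.400] diag=33.161


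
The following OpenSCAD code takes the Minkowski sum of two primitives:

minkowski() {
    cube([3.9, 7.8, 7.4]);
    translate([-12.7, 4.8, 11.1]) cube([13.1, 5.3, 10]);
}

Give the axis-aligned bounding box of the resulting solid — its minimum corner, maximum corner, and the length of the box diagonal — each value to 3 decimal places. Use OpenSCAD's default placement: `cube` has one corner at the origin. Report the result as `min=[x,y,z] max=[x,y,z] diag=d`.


min=[-12.700,4.800,11.100] max=[4.300,17.900,28.500] diag=27.629

A = translate([-12.7, 4.8, 11.1]) cube([13.1, 5.3, 10]) → bbox [-12.7,4.8,11.1] .. [0.4,10.1,21.1]
B = cube([3.9, 7.8, 7.4]) → bbox [0,0,0] .. [3.9,7.8,7.4]
lo = A.lo+B.lo = [-12.7+0, 4.8+0, 11.1+0] = [-12.700,4.800,11.100]
hi = A.hi+B.hi = [0.4+3.9, 10.1+7.8, 21.1+7.4] = [4.300,17.900,28.500]
diag = √(17²+13.1²+17.4²) = √763.37 = 27.629


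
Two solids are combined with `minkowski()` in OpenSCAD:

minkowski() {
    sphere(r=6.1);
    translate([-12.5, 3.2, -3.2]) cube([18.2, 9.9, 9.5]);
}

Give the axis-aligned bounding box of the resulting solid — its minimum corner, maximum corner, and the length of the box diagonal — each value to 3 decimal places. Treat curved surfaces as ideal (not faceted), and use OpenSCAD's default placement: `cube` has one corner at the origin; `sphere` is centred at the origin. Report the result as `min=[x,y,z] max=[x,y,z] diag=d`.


A = translate([-12.5, 3.2, -3.2]) cube([18.2, 9.9, 9.5]) → bbox [-12.5,3.2,-3.2] .. [5.7,13.1,6.3]
B = sphere(r=6.1) → bbox [-6.1,-6.1,-6.1] .. [6.1,6.1,6.1]
lo = A.lo+B.lo = [-12.5-6.1, 3.2-6.1, -3.2-6.1] = [-18.600,-2.900,-9.300]
hi = A.hi+B.hi = [5.7+6.1, 13.1+6.1, 6.3+6.1] = [11.800,19.200,12.400]
diag = √(30.4²+22.1²+21.7²) = √1883.46 = 43.399

min=[-18.600,-2.900,-9.300] max=[11.800,19.200,12.400] diag=43.399


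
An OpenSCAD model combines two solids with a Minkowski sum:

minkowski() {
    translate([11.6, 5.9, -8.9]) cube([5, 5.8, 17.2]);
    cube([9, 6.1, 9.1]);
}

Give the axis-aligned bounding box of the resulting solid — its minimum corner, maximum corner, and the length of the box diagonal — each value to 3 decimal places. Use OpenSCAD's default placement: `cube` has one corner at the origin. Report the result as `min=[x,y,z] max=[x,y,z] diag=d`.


A = translate([11.6, 5.9, -8.9]) cube([5, 5.8, 17.2]) → bbox [11.6,5.9,-8.9] .. [16.6,11.7,8.3]
B = cube([9, 6.1, 9.1]) → bbox [0,0,0] .. [9,6.1,9.1]
lo = A.lo+B.lo = [11.6+0, 5.9+0, -8.9+0] = [11.600,5.900,-8.900]
hi = A.hi+B.hi = [16.6+9, 11.7+6.1, 8.3+9.1] = [25.600,17.800,17.400]
diag = √(14²+11.9²+26.3²) = √1029.3 = 32.083

min=[11.600,5.900,-8.900] max=[25.600,17.800,17.400] diag=32.083


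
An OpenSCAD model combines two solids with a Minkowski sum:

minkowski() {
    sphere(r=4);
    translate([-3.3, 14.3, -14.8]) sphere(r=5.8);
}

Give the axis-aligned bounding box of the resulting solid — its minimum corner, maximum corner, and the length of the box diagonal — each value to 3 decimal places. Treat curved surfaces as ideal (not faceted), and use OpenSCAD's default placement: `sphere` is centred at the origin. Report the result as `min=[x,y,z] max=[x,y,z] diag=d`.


A = translate([-3.3, 14.3, -14.8]) sphere(r=5.8) → bbox [-9.1,8.5,-20.6] .. [2.5,20.1,-9]
B = sphere(r=4) → bbox [-4,-4,-4] .. [4,4,4]
lo = A.lo+B.lo = [-9.1-4, 8.5-4, -20.6-4] = [-13.100,4.500,-24.600]
hi = A.hi+B.hi = [2.5+4, 20.1+4, -9+4] = [6.500,24.100,-5.000]
diag = √(19.6²+19.6²+19.6²) = √1152.48 = 33.948

min=[-13.100,4.500,-24.600] max=[6.500,24.100,-5.000] diag=33.948


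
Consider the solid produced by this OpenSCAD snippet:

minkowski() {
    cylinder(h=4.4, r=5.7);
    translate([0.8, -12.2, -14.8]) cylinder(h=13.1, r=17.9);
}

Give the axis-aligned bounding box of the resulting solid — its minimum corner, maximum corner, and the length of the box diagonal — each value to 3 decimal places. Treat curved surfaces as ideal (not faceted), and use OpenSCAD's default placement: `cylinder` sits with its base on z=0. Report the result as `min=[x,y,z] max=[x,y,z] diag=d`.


A = translate([0.8, -12.2, -14.8]) cylinder(h=13.1, r=17.9) → bbox [-17.1,-30.1,-14.8] .. [18.7,5.7,-1.7]
B = cylinder(h=4.4, r=5.7) → bbox [-5.7,-5.7,0] .. [5.7,5.7,4.4]
lo = A.lo+B.lo = [-17.1-5.7, -30.1-5.7, -14.8+0] = [-22.800,-35.800,-14.800]
hi = A.hi+B.hi = [18.7+5.7, 5.7+5.7, -1.7+4.4] = [24.400,11.400,2.700]
diag = √(47.2²+47.2²+17.5²) = √4761.93 = 69.007

min=[-22.800,-35.800,-14.800] max=[24.400,11.400,2.700] diag=69.007


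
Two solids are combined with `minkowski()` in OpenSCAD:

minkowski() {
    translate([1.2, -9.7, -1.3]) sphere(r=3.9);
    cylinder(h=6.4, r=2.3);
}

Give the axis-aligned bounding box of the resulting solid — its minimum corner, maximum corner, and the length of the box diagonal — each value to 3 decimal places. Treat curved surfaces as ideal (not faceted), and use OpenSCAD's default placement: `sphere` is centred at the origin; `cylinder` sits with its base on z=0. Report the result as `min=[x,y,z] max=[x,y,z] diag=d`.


A = translate([1.2, -9.7, -1.3]) sphere(r=3.9) → bbox [-2.7,-13.6,-5.2] .. [5.1,-5.8,2.6]
B = cylinder(h=6.4, r=2.3) → bbox [-2.3,-2.3,0] .. [2.3,2.3,6.4]
lo = A.lo+B.lo = [-2.7-2.3, -13.6-2.3, -5.2+0] = [-5.000,-15.900,-5.200]
hi = A.hi+B.hi = [5.1+2.3, -5.8+2.3, 2.6+6.4] = [7.400,-3.500,9.000]
diag = √(12.4²+12.4²+14.2²) = √509.16 = 22.565

min=[-5.000,-15.900,-5.200] max=[7.400,-3.500,9.000] diag=22.565


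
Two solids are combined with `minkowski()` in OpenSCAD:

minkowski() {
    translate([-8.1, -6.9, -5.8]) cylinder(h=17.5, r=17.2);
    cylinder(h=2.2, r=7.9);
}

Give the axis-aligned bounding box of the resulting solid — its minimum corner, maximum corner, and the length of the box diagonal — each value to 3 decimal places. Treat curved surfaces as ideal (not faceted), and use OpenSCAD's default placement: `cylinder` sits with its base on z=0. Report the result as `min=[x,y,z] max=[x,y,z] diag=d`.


A = translate([-8.1, -6.9, -5.8]) cylinder(h=17.5, r=17.2) → bbox [-25.3,-24.1,-5.8] .. [9.1,10.3,11.7]
B = cylinder(h=2.2, r=7.9) → bbox [-7.9,-7.9,0] .. [7.9,7.9,2.2]
lo = A.lo+B.lo = [-25.3-7.9, -24.1-7.9, -5.8+0] = [-33.200,-32.000,-5.800]
hi = A.hi+B.hi = [9.1+7.9, 10.3+7.9, 11.7+2.2] = [17.000,18.200,13.900]
diag = √(50.2²+50.2²+19.7²) = √5428.17 = 73.676

min=[-33.200,-32.000,-5.800] max=[17.000,18.200,13.900] diag=73.676


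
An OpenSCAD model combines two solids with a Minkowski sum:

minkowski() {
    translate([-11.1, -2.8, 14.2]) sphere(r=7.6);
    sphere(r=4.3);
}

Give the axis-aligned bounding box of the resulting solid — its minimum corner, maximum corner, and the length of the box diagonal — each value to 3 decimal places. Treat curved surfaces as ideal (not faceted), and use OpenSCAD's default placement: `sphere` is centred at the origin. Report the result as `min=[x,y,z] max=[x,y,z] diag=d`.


A = translate([-11.1, -2.8, 14.2]) sphere(r=7.6) → bbox [-18.7,-10.4,6.6] .. [-3.5,4.8,21.8]
B = sphere(r=4.3) → bbox [-4.3,-4.3,-4.3] .. [4.3,4.3,4.3]
lo = A.lo+B.lo = [-18.7-4.3, -10.4-4.3, 6.6-4.3] = [-23.000,-14.700,2.300]
hi = A.hi+B.hi = [-3.5+4.3, 4.8+4.3, 21.8+4.3] = [0.800,9.100,26.100]
diag = √(23.8²+23.8²+23.8²) = √1699.32 = 41.223

min=[-23.000,-14.700,2.300] max=[0.800,9.100,26.100] diag=41.223


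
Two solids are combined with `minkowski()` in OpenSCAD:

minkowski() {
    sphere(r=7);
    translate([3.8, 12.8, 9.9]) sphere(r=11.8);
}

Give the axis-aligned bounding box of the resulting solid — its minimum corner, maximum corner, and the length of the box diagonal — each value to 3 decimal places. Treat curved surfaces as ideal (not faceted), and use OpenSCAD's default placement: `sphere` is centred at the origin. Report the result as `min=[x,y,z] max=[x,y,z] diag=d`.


A = translate([3.8, 12.8, 9.9]) sphere(r=11.8) → bbox [-8,1,-1.9] .. [15.6,24.6,21.7]
B = sphere(r=7) → bbox [-7,-7,-7] .. [7,7,7]
lo = A.lo+B.lo = [-8-7, 1-7, -1.9-7] = [-15.000,-6.000,-8.900]
hi = A.hi+B.hi = [15.6+7, 24.6+7, 21.7+7] = [22.600,31.600,28.700]
diag = √(37.6²+37.6²+37.6²) = √4241.28 = 65.125

min=[-15.000,-6.000,-8.900] max=[22.600,31.600,28.700] diag=65.125


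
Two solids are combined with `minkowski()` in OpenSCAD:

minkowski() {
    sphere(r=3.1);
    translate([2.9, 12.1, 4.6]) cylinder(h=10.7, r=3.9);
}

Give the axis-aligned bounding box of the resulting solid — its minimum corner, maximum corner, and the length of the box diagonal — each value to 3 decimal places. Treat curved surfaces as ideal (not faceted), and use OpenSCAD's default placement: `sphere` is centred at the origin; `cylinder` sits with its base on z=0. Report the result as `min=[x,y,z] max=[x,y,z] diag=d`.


A = translate([2.9, 12.1, 4.6]) cylinder(h=10.7, r=3.9) → bbox [-1,8.2,4.6] .. [6.8,16,15.3]
B = sphere(r=3.1) → bbox [-3.1,-3.1,-3.1] .. [3.1,3.1,3.1]
lo = A.lo+B.lo = [-1-3.1, 8.2-3.1, 4.6-3.1] = [-4.100,5.100,1.500]
hi = A.hi+B.hi = [6.8+3.1, 16+3.1, 15.3+3.1] = [9.900,19.100,18.400]
diag = √(14²+14²+16.9²) = √677.61 = 26.031

min=[-4.100,5.100,1.500] max=[9.900,19.100,18.400] diag=26.031


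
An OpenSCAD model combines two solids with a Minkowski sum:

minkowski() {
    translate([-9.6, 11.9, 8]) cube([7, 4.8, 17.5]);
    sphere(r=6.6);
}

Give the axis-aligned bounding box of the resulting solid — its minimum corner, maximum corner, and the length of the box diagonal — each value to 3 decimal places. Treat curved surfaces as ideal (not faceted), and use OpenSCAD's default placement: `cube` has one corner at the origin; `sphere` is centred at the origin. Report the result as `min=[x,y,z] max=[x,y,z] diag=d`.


min=[-16.200,5.300,1.400] max=[4.000,23.300,32.100] diag=40.921

A = translate([-9.6, 11.9, 8]) cube([7, 4.8, 17.5]) → bbox [-9.6,11.9,8] .. [-2.6,16.7,25.5]
B = sphere(r=6.6) → bbox [-6.6,-6.6,-6.6] .. [6.6,6.6,6.6]
lo = A.lo+B.lo = [-9.6-6.6, 11.9-6.6, 8-6.6] = [-16.200,5.300,1.400]
hi = A.hi+B.hi = [-2.6+6.6, 16.7+6.6, 25.5+6.6] = [4.000,23.300,32.100]
diag = √(20.2²+18²+30.7²) = √1674.53 = 40.921


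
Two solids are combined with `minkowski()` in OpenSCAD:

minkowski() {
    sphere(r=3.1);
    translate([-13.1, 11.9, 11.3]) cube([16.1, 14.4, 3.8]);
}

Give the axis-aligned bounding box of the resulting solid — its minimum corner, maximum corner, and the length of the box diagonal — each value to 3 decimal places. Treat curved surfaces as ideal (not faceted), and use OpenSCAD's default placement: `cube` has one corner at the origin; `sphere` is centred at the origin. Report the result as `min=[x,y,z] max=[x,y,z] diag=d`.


A = translate([-13.1, 11.9, 11.3]) cube([16.1, 14.4, 3.8]) → bbox [-13.1,11.9,11.3] .. [3,26.3,15.1]
B = sphere(r=3.1) → bbox [-3.1,-3.1,-3.1] .. [3.1,3.1,3.1]
lo = A.lo+B.lo = [-13.1-3.1, 11.9-3.1, 11.3-3.1] = [-16.200,8.800,8.200]
hi = A.hi+B.hi = [3+3.1, 26.3+3.1, 15.1+3.1] = [6.100,29.400,18.200]
diag = √(22.3²+20.6²+10²) = √1021.65 = 31.963

min=[-16.200,8.800,8.200] max=[6.100,29.400,18.200] diag=31.963


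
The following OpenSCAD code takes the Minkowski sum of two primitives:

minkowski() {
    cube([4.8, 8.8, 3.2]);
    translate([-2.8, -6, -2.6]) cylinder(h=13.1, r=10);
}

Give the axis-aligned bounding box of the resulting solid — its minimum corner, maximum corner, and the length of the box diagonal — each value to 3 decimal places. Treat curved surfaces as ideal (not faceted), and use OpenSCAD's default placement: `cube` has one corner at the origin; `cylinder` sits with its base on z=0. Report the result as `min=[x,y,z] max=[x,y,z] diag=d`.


A = translate([-2.8, -6, -2.6]) cylinder(h=13.1, r=10) → bbox [-12.8,-16,-2.6] .. [7.2,4,10.5]
B = cube([4.8, 8.8, 3.2]) → bbox [0,0,0] .. [4.8,8.8,3.2]
lo = A.lo+B.lo = [-12.8+0, -16+0, -2.6+0] = [-12.800,-16.000,-2.600]
hi = A.hi+B.hi = [7.2+4.8, 4+8.8, 10.5+3.2] = [12.000,12.800,13.700]
diag = √(24.8²+28.8²+16.3²) = √1710.17 = 41.354

min=[-12.800,-16.000,-2.600] max=[12.000,12.800,13.700] diag=41.354


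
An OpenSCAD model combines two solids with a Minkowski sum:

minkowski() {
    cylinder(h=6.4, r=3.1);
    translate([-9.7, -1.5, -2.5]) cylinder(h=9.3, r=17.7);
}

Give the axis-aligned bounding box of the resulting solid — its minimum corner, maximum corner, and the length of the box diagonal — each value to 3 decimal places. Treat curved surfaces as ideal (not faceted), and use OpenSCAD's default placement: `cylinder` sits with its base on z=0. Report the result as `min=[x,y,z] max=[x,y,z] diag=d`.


A = translate([-9.7, -1.5, -2.5]) cylinder(h=9.3, r=17.7) → bbox [-27.4,-19.2,-2.5] .. [8,16.2,6.8]
B = cylinder(h=6.4, r=3.1) → bbox [-3.1,-3.1,0] .. [3.1,3.1,6.4]
lo = A.lo+B.lo = [-27.4-3.1, -19.2-3.1, -2.5+0] = [-30.500,-22.300,-2.500]
hi = A.hi+B.hi = [8+3.1, 16.2+3.1, 6.8+6.4] = [11.100,19.300,13.200]
diag = √(41.6²+41.6²+15.7²) = √3707.61 = 60.890

min=[-30.500,-22.300,-2.500] max=[11.100,19.300,13.200] diag=60.890


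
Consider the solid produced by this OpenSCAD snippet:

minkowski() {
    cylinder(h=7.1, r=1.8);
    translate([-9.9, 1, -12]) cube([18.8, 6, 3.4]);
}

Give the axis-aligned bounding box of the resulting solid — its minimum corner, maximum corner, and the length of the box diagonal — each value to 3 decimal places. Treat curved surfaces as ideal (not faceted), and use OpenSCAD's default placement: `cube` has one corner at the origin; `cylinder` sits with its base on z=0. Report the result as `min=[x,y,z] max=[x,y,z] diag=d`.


A = translate([-9.9, 1, -12]) cube([18.8, 6, 3.4]) → bbox [-9.9,1,-12] .. [8.9,7,-8.6]
B = cylinder(h=7.1, r=1.8) → bbox [-1.8,-1.8,0] .. [1.8,1.8,7.1]
lo = A.lo+B.lo = [-9.9-1.8, 1-1.8, -12+0] = [-11.700,-0.800,-12.000]
hi = A.hi+B.hi = [8.9+1.8, 7+1.8, -8.6+7.1] = [10.700,8.800,-1.500]
diag = √(22.4²+9.6²+10.5²) = √704.17 = 26.536

min=[-11.700,-0.800,-12.000] max=[10.700,8.800,-1.500] diag=26.536


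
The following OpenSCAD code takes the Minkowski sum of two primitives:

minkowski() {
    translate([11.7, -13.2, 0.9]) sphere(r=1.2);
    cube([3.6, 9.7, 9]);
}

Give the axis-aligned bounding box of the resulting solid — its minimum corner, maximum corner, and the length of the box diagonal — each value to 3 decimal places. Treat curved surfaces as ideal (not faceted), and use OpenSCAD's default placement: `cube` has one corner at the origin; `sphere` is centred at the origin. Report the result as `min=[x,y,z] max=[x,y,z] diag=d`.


A = translate([11.7, -13.2, 0.9]) sphere(r=1.2) → bbox [10.5,-14.4,-0.3] .. [12.9,-12,2.1]
B = cube([3.6, 9.7, 9]) → bbox [0,0,0] .. [3.6,9.7,9]
lo = A.lo+B.lo = [10.5+0, -14.4+0, -0.3+0] = [10.500,-14.400,-0.300]
hi = A.hi+B.hi = [12.9+3.6, -12+9.7, 2.1+9] = [16.500,-2.300,11.100]
diag = √(6²+12.1²+11.4²) = √312.37 = 17.674

min=[10.500,-14.400,-0.300] max=[16.500,-2.300,11.100] diag=17.674


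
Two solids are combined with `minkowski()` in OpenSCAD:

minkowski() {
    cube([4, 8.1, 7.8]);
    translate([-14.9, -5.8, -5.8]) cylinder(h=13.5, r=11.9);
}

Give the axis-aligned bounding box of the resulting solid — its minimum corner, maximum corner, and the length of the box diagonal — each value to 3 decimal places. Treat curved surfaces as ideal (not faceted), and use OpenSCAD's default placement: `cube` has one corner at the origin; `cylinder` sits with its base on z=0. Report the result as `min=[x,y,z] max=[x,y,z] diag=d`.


A = translate([-14.9, -5.8, -5.8]) cylinder(h=13.5, r=11.9) → bbox [-26.8,-17.7,-5.8] .. [-3,6.1,7.7]
B = cube([4, 8.1, 7.8]) → bbox [0,0,0] .. [4,8.1,7.8]
lo = A.lo+B.lo = [-26.8+0, -17.7+0, -5.8+0] = [-26.800,-17.700,-5.800]
hi = A.hi+B.hi = [-3+4, 6.1+8.1, 7.7+7.8] = [1.000,14.200,15.500]
diag = √(27.8²+31.9²+21.3²) = √2244.14 = 47.372

min=[-26.800,-17.700,-5.800] max=[1.000,14.200,15.500] diag=47.372


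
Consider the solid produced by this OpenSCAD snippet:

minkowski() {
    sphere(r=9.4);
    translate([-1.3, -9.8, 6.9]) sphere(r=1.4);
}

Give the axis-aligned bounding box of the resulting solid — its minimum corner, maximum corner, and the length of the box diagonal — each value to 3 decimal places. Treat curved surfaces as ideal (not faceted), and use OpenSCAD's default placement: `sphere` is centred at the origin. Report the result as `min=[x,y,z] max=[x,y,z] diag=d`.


min=[-12.100,-20.600,-3.900] max=[9.500,1.000,17.700] diag=37.412

A = translate([-1.3, -9.8, 6.9]) sphere(r=1.4) → bbox [-2.7,-11.2,5.5] .. [0.1,-8.4,8.3]
B = sphere(r=9.4) → bbox [-9.4,-9.4,-9.4] .. [9.4,9.4,9.4]
lo = A.lo+B.lo = [-2.7-9.4, -11.2-9.4, 5.5-9.4] = [-12.100,-20.600,-3.900]
hi = A.hi+B.hi = [0.1+9.4, -8.4+9.4, 8.3+9.4] = [9.500,1.000,17.700]
diag = √(21.6²+21.6²+21.6²) = √1399.68 = 37.412


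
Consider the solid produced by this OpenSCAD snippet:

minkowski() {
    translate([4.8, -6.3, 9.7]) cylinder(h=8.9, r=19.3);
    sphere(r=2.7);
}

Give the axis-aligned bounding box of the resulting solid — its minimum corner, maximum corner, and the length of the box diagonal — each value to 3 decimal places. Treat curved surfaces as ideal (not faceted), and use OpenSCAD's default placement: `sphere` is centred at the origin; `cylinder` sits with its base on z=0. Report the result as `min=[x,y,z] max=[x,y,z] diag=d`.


min=[-17.200,-28.300,7.000] max=[26.800,15.700,21.300] diag=63.847

A = translate([4.8, -6.3, 9.7]) cylinder(h=8.9, r=19.3) → bbox [-14.5,-25.6,9.7] .. [24.1,13,18.6]
B = sphere(r=2.7) → bbox [-2.7,-2.7,-2.7] .. [2.7,2.7,2.7]
lo = A.lo+B.lo = [-14.5-2.7, -25.6-2.7, 9.7-2.7] = [-17.200,-28.300,7.000]
hi = A.hi+B.hi = [24.1+2.7, 13+2.7, 18.6+2.7] = [26.800,15.700,21.300]
diag = √(44²+44²+14.3²) = √4076.49 = 63.847


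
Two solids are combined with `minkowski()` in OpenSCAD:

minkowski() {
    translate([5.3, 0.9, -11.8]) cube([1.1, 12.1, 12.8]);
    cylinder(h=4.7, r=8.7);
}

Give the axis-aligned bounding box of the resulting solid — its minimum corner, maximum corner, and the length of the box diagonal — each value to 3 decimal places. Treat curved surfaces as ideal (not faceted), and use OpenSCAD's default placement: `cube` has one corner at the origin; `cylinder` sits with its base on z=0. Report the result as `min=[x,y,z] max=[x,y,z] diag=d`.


min=[-3.400,-7.800,-11.800] max=[15.100,21.700,5.700] diag=38.971

A = translate([5.3, 0.9, -11.8]) cube([1.1, 12.1, 12.8]) → bbox [5.3,0.9,-11.8] .. [6.4,13,1]
B = cylinder(h=4.7, r=8.7) → bbox [-8.7,-8.7,0] .. [8.7,8.7,4.7]
lo = A.lo+B.lo = [5.3-8.7, 0.9-8.7, -11.8+0] = [-3.400,-7.800,-11.800]
hi = A.hi+B.hi = [6.4+8.7, 13+8.7, 1+4.7] = [15.100,21.700,5.700]
diag = √(18.5²+29.5²+17.5²) = √1518.75 = 38.971


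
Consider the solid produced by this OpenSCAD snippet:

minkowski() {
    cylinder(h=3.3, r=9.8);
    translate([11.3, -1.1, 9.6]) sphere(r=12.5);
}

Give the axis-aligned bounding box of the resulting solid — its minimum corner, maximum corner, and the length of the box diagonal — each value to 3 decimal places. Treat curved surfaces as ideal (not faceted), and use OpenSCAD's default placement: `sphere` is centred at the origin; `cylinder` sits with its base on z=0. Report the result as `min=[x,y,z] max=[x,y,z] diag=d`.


A = translate([11.3, -1.1, 9.6]) sphere(r=12.5) → bbox [-1.2,-13.6,-2.9] .. [23.8,11.4,22.1]
B = cylinder(h=3.3, r=9.8) → bbox [-9.8,-9.8,0] .. [9.8,9.8,3.3]
lo = A.lo+B.lo = [-1.2-9.8, -13.6-9.8, -2.9+0] = [-11.000,-23.400,-2.900]
hi = A.hi+B.hi = [23.8+9.8, 11.4+9.8, 22.1+3.3] = [33.600,21.200,25.400]
diag = √(44.6²+44.6²+28.3²) = √4779.21 = 69.132

min=[-11.000,-23.400,-2.900] max=[33.600,21.200,25.400] diag=69.132


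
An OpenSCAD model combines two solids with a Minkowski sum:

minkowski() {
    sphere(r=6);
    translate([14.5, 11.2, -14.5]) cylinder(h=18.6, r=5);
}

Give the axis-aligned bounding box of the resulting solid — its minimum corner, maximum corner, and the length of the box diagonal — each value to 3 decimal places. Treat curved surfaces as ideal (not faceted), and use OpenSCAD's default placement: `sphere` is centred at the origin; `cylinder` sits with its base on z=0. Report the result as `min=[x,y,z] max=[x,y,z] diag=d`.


min=[3.500,0.200,-20.500] max=[25.500,22.200,10.100] diag=43.639

A = translate([14.5, 11.2, -14.5]) cylinder(h=18.6, r=5) → bbox [9.5,6.2,-14.5] .. [19.5,16.2,4.1]
B = sphere(r=6) → bbox [-6,-6,-6] .. [6,6,6]
lo = A.lo+B.lo = [9.5-6, 6.2-6, -14.5-6] = [3.500,0.200,-20.500]
hi = A.hi+B.hi = [19.5+6, 16.2+6, 4.1+6] = [25.500,22.200,10.100]
diag = √(22²+22²+30.6²) = √1904.36 = 43.639


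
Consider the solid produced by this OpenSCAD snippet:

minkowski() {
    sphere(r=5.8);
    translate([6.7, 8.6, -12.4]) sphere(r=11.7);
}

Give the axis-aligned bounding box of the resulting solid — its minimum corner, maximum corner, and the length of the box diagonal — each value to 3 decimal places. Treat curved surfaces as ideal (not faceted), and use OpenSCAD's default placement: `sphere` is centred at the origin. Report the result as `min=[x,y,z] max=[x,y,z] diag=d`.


min=[-10.800,-8.900,-29.900] max=[24.200,26.100,5.100] diag=60.622

A = translate([6.7, 8.6, -12.4]) sphere(r=11.7) → bbox [-5,-3.1,-24.1] .. [18.4,20.3,-0.7]
B = sphere(r=5.8) → bbox [-5.8,-5.8,-5.8] .. [5.8,5.8,5.8]
lo = A.lo+B.lo = [-5-5.8, -3.1-5.8, -24.1-5.8] = [-10.800,-8.900,-29.900]
hi = A.hi+B.hi = [18.4+5.8, 20.3+5.8, -0.7+5.8] = [24.200,26.100,5.100]
diag = √(35²+35²+35²) = √3675 = 60.622


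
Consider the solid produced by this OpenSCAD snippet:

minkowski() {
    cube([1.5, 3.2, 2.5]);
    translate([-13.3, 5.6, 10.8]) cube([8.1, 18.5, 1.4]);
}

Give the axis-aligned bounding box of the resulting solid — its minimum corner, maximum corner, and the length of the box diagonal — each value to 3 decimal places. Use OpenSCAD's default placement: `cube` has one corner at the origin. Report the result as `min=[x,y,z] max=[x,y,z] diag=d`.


min=[-13.300,5.600,10.800] max=[-3.700,27.300,14.700] diag=24.047

A = translate([-13.3, 5.6, 10.8]) cube([8.1, 18.5, 1.4]) → bbox [-13.3,5.6,10.8] .. [-5.2,24.1,12.2]
B = cube([1.5, 3.2, 2.5]) → bbox [0,0,0] .. [1.5,3.2,2.5]
lo = A.lo+B.lo = [-13.3+0, 5.6+0, 10.8+0] = [-13.300,5.600,10.800]
hi = A.hi+B.hi = [-5.2+1.5, 24.1+3.2, 12.2+2.5] = [-3.700,27.300,14.700]
diag = √(9.6²+21.7²+3.9²) = √578.26 = 24.047


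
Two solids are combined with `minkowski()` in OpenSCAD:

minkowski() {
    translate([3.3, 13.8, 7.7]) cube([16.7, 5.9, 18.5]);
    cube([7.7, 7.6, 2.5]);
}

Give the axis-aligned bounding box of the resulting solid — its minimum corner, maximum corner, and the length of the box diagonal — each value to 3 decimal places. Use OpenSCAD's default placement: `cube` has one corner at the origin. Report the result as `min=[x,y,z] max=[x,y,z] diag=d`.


A = translate([3.3, 13.8, 7.7]) cube([16.7, 5.9, 18.5]) → bbox [3.3,13.8,7.7] .. [20,19.7,26.2]
B = cube([7.7, 7.6, 2.5]) → bbox [0,0,0] .. [7.7,7.6,2.5]
lo = A.lo+B.lo = [3.3+0, 13.8+0, 7.7+0] = [3.300,13.800,7.700]
hi = A.hi+B.hi = [20+7.7, 19.7+7.6, 26.2+2.5] = [27.700,27.300,28.700]
diag = √(24.4²+13.5²+21²) = √1218.61 = 34.909

min=[3.300,13.800,7.700] max=[27.700,27.300,28.700] diag=34.909


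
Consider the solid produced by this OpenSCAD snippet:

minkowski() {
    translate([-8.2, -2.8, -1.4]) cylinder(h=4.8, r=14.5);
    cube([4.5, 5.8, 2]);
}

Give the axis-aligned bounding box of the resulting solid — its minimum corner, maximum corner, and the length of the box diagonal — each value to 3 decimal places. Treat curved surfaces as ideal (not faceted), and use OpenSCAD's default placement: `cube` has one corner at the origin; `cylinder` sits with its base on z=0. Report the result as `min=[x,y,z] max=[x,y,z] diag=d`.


min=[-22.700,-17.300,-1.400] max=[10.800,17.500,5.400] diag=48.780

A = translate([-8.2, -2.8, -1.4]) cylinder(h=4.8, r=14.5) → bbox [-22.7,-17.3,-1.4] .. [6.3,11.7,3.4]
B = cube([4.5, 5.8, 2]) → bbox [0,0,0] .. [4.5,5.8,2]
lo = A.lo+B.lo = [-22.7+0, -17.3+0, -1.4+0] = [-22.700,-17.300,-1.400]
hi = A.hi+B.hi = [6.3+4.5, 11.7+5.8, 3.4+2] = [10.800,17.500,5.400]
diag = √(33.5²+34.8²+6.8²) = √2379.53 = 48.780


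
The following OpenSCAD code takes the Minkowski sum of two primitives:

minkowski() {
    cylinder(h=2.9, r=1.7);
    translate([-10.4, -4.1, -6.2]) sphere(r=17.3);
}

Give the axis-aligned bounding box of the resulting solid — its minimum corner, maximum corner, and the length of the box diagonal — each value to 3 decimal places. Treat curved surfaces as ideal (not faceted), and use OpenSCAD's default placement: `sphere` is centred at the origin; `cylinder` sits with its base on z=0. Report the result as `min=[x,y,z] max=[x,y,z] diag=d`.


min=[-29.400,-23.100,-23.500] max=[8.600,14.900,14.000] diag=65.531

A = translate([-10.4, -4.1, -6.2]) sphere(r=17.3) → bbox [-27.7,-21.4,-23.5] .. [6.9,13.2,11.1]
B = cylinder(h=2.9, r=1.7) → bbox [-1.7,-1.7,0] .. [1.7,1.7,2.9]
lo = A.lo+B.lo = [-27.7-1.7, -21.4-1.7, -23.5+0] = [-29.400,-23.100,-23.500]
hi = A.hi+B.hi = [6.9+1.7, 13.2+1.7, 11.1+2.9] = [8.600,14.900,14.000]
diag = √(38²+38²+37.5²) = √4294.25 = 65.531


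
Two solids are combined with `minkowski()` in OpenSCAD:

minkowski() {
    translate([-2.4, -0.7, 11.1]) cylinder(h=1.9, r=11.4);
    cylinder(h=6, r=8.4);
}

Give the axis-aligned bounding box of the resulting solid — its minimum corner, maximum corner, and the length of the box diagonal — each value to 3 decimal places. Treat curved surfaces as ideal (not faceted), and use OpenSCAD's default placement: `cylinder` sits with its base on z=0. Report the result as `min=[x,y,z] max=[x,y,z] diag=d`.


A = translate([-2.4, -0.7, 11.1]) cylinder(h=1.9, r=11.4) → bbox [-13.8,-12.1,11.1] .. [9,10.7,13]
B = cylinder(h=6, r=8.4) → bbox [-8.4,-8.4,0] .. [8.4,8.4,6]
lo = A.lo+B.lo = [-13.8-8.4, -12.1-8.4, 11.1+0] = [-22.200,-20.500,11.100]
hi = A.hi+B.hi = [9+8.4, 10.7+8.4, 13+6] = [17.400,19.100,19.000]
diag = √(39.6²+39.6²+7.9²) = √3198.73 = 56.557

min=[-22.200,-20.500,11.100] max=[17.400,19.100,19.000] diag=56.557


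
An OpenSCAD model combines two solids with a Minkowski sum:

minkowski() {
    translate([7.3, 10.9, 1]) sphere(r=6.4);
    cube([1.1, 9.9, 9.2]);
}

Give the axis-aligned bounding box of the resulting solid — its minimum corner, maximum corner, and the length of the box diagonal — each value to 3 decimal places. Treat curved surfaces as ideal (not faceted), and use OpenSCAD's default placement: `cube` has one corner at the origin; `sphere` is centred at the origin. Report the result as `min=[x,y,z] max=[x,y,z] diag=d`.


min=[0.900,4.500,-5.400] max=[14.800,27.200,16.600] diag=34.533

A = translate([7.3, 10.9, 1]) sphere(r=6.4) → bbox [0.9,4.5,-5.4] .. [13.7,17.3,7.4]
B = cube([1.1, 9.9, 9.2]) → bbox [0,0,0] .. [1.1,9.9,9.2]
lo = A.lo+B.lo = [0.9+0, 4.5+0, -5.4+0] = [0.900,4.500,-5.400]
hi = A.hi+B.hi = [13.7+1.1, 17.3+9.9, 7.4+9.2] = [14.800,27.200,16.600]
diag = √(13.9²+22.7²+22²) = √1192.5 = 34.533


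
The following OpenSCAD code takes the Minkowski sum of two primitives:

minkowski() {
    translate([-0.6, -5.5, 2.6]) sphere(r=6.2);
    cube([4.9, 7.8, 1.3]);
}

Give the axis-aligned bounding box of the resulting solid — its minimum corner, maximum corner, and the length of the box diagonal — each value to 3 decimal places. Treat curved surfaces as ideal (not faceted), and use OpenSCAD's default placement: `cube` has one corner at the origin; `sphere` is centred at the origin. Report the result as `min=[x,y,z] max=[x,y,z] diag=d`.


A = translate([-0.6, -5.5, 2.6]) sphere(r=6.2) → bbox [-6.8,-11.7,-3.6] .. [5.6,0.7,8.8]
B = cube([4.9, 7.8, 1.3]) → bbox [0,0,0] .. [4.9,7.8,1.3]
lo = A.lo+B.lo = [-6.8+0, -11.7+0, -3.6+0] = [-6.800,-11.700,-3.600]
hi = A.hi+B.hi = [5.6+4.9, 0.7+7.8, 8.8+1.3] = [10.500,8.500,10.100]
diag = √(17.3²+20.2²+13.7²) = √895.02 = 29.917

min=[-6.800,-11.700,-3.600] max=[10.500,8.500,10.100] diag=29.917


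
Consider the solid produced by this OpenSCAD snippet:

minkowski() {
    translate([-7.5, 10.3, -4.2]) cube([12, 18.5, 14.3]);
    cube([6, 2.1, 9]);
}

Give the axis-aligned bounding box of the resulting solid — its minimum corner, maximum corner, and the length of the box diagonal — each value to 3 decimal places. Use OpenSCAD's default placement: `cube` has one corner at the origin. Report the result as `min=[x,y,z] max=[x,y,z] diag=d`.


min=[-7.500,10.300,-4.200] max=[10.500,30.900,19.100] diag=35.934

A = translate([-7.5, 10.3, -4.2]) cube([12, 18.5, 14.3]) → bbox [-7.5,10.3,-4.2] .. [4.5,28.8,10.1]
B = cube([6, 2.1, 9]) → bbox [0,0,0] .. [6,2.1,9]
lo = A.lo+B.lo = [-7.5+0, 10.3+0, -4.2+0] = [-7.500,10.300,-4.200]
hi = A.hi+B.hi = [4.5+6, 28.8+2.1, 10.1+9] = [10.500,30.900,19.100]
diag = √(18²+20.6²+23.3²) = √1291.25 = 35.934


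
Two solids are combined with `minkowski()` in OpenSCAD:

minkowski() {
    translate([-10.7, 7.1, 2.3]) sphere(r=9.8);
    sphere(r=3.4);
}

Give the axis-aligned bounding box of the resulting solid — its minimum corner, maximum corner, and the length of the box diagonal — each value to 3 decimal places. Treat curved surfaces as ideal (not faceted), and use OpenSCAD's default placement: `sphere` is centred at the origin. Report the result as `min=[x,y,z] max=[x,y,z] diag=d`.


min=[-23.900,-6.100,-10.900] max=[2.500,20.300,15.500] diag=45.726

A = translate([-10.7, 7.1, 2.3]) sphere(r=9.8) → bbox [-20.5,-2.7,-7.5] .. [-0.9,16.9,12.1]
B = sphere(r=3.4) → bbox [-3.4,-3.4,-3.4] .. [3.4,3.4,3.4]
lo = A.lo+B.lo = [-20.5-3.4, -2.7-3.4, -7.5-3.4] = [-23.900,-6.100,-10.900]
hi = A.hi+B.hi = [-0.9+3.4, 16.9+3.4, 12.1+3.4] = [2.500,20.300,15.500]
diag = √(26.4²+26.4²+26.4²) = √2090.88 = 45.726


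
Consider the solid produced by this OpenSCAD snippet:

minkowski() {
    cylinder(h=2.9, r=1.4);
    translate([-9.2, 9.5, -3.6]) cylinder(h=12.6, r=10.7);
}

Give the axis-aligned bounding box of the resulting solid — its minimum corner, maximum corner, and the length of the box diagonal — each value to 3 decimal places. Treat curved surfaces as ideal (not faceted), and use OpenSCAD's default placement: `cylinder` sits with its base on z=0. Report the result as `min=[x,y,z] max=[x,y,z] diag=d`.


A = translate([-9.2, 9.5, -3.6]) cylinder(h=12.6, r=10.7) → bbox [-19.9,-1.2,-3.6] .. [1.5,20.2,9]
B = cylinder(h=2.9, r=1.4) → bbox [-1.4,-1.4,0] .. [1.4,1.4,2.9]
lo = A.lo+B.lo = [-19.9-1.4, -1.2-1.4, -3.6+0] = [-21.300,-2.600,-3.600]
hi = A.hi+B.hi = [1.5+1.4, 20.2+1.4, 9+2.9] = [2.900,21.600,11.900]
diag = √(24.2²+24.2²+15.5²) = √1411.53 = 37.570

min=[-21.300,-2.600,-3.600] max=[2.900,21.600,11.900] diag=37.570


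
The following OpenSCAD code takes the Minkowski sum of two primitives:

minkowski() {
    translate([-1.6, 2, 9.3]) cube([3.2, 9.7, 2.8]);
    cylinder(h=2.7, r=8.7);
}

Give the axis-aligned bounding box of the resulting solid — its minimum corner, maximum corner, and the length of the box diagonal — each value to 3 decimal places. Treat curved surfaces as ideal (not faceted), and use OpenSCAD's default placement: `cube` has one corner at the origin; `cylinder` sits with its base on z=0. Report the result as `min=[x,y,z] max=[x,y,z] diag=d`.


min=[-10.300,-6.700,9.300] max=[10.300,20.400,14.800] diag=34.482

A = translate([-1.6, 2, 9.3]) cube([3.2, 9.7, 2.8]) → bbox [-1.6,2,9.3] .. [1.6,11.7,12.1]
B = cylinder(h=2.7, r=8.7) → bbox [-8.7,-8.7,0] .. [8.7,8.7,2.7]
lo = A.lo+B.lo = [-1.6-8.7, 2-8.7, 9.3+0] = [-10.300,-6.700,9.300]
hi = A.hi+B.hi = [1.6+8.7, 11.7+8.7, 12.1+2.7] = [10.300,20.400,14.800]
diag = √(20.6²+27.1²+5.5²) = √1189.02 = 34.482


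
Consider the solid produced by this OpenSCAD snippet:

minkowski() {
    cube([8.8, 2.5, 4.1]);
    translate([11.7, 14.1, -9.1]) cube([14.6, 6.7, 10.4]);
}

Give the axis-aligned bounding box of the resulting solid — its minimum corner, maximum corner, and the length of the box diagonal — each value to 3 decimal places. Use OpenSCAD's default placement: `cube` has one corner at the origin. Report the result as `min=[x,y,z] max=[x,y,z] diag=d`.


min=[11.700,14.100,-9.100] max=[35.100,23.300,5.400] diag=29.025

A = translate([11.7, 14.1, -9.1]) cube([14.6, 6.7, 10.4]) → bbox [11.7,14.1,-9.1] .. [26.3,20.8,1.3]
B = cube([8.8, 2.5, 4.1]) → bbox [0,0,0] .. [8.8,2.5,4.1]
lo = A.lo+B.lo = [11.7+0, 14.1+0, -9.1+0] = [11.700,14.100,-9.100]
hi = A.hi+B.hi = [26.3+8.8, 20.8+2.5, 1.3+4.1] = [35.100,23.300,5.400]
diag = √(23.4²+9.2²+14.5²) = √842.45 = 29.025


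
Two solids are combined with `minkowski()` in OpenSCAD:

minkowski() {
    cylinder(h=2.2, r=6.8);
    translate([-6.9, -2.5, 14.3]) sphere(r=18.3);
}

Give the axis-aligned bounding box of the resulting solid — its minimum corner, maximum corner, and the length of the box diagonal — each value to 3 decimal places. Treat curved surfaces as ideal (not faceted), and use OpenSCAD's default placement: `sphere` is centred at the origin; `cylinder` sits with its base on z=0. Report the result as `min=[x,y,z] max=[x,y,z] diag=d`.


min=[-32.000,-27.600,-4.000] max=[18.200,22.600,34.800] diag=80.904

A = translate([-6.9, -2.5, 14.3]) sphere(r=18.3) → bbox [-25.2,-20.8,-4] .. [11.4,15.8,32.6]
B = cylinder(h=2.2, r=6.8) → bbox [-6.8,-6.8,0] .. [6.8,6.8,2.2]
lo = A.lo+B.lo = [-25.2-6.8, -20.8-6.8, -4+0] = [-32.000,-27.600,-4.000]
hi = A.hi+B.hi = [11.4+6.8, 15.8+6.8, 32.6+2.2] = [18.200,22.600,34.800]
diag = √(50.2²+50.2²+38.8²) = √6545.52 = 80.904


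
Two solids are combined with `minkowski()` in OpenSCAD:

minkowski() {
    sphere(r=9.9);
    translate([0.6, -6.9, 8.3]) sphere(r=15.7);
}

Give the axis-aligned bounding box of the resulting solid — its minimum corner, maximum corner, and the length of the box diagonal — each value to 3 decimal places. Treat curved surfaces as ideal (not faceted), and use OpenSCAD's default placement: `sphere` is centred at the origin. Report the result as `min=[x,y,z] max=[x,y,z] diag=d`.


A = translate([0.6, -6.9, 8.3]) sphere(r=15.7) → bbox [-15.1,-22.6,-7.4] .. [16.3,8.8,24]
B = sphere(r=9.9) → bbox [-9.9,-9.9,-9.9] .. [9.9,9.9,9.9]
lo = A.lo+B.lo = [-15.1-9.9, -22.6-9.9, -7.4-9.9] = [-25.000,-32.500,-17.300]
hi = A.hi+B.hi = [16.3+9.9, 8.8+9.9, 24+9.9] = [26.200,18.700,33.900]
diag = √(51.2²+51.2²+51.2²) = √7864.32 = 88.681

min=[-25.000,-32.500,-17.300] max=[26.200,18.700,33.900] diag=88.681


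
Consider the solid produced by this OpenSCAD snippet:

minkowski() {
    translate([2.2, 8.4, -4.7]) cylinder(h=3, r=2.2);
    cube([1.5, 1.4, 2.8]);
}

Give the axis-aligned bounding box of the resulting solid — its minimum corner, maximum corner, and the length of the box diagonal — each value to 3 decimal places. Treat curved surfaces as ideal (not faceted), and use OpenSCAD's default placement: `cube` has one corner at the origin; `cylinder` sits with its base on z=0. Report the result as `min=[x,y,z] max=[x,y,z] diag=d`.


min=[0.000,6.200,-4.700] max=[5.900,12.000,1.100] diag=10.104

A = translate([2.2, 8.4, -4.7]) cylinder(h=3, r=2.2) → bbox [0,6.2,-4.7] .. [4.4,10.6,-1.7]
B = cube([1.5, 1.4, 2.8]) → bbox [0,0,0] .. [1.5,1.4,2.8]
lo = A.lo+B.lo = [0+0, 6.2+0, -4.7+0] = [0.000,6.200,-4.700]
hi = A.hi+B.hi = [4.4+1.5, 10.6+1.4, -1.7+2.8] = [5.900,12.000,1.100]
diag = √(5.9²+5.8²+5.8²) = √102.09 = 10.104


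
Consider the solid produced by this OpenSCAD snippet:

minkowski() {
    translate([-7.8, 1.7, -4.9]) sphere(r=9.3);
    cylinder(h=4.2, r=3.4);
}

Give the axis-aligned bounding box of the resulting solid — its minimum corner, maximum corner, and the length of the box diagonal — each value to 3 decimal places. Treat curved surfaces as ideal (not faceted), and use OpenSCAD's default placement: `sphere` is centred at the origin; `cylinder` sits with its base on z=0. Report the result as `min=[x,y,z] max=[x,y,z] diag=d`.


A = translate([-7.8, 1.7, -4.9]) sphere(r=9.3) → bbox [-17.1,-7.6,-14.2] .. [1.5,11,4.4]
B = cylinder(h=4.2, r=3.4) → bbox [-3.4,-3.4,0] .. [3.4,3.4,4.2]
lo = A.lo+B.lo = [-17.1-3.4, -7.6-3.4, -14.2+0] = [-20.500,-11.000,-14.200]
hi = A.hi+B.hi = [1.5+3.4, 11+3.4, 4.4+4.2] = [4.900,14.400,8.600]
diag = √(25.4²+25.4²+22.8²) = √1810.16 = 42.546

min=[-20.500,-11.000,-14.200] max=[4.900,14.400,8.600] diag=42.546


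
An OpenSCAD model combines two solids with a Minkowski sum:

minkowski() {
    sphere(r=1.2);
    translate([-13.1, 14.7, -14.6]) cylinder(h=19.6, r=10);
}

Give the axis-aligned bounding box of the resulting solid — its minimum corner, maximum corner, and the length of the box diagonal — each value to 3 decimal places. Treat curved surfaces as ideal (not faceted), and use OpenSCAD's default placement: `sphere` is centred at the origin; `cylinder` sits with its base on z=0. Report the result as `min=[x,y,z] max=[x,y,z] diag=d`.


A = translate([-13.1, 14.7, -14.6]) cylinder(h=19.6, r=10) → bbox [-23.1,4.7,-14.6] .. [-3.1,24.7,5]
B = sphere(r=1.2) → bbox [-1.2,-1.2,-1.2] .. [1.2,1.2,1.2]
lo = A.lo+B.lo = [-23.1-1.2, 4.7-1.2, -14.6-1.2] = [-24.300,3.500,-15.800]
hi = A.hi+B.hi = [-3.1+1.2, 24.7+1.2, 5+1.2] = [-1.900,25.900,6.200]
diag = √(22.4²+22.4²+22²) = √1487.52 = 38.568

min=[-24.300,3.500,-15.800] max=[-1.900,25.900,6.200] diag=38.568
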